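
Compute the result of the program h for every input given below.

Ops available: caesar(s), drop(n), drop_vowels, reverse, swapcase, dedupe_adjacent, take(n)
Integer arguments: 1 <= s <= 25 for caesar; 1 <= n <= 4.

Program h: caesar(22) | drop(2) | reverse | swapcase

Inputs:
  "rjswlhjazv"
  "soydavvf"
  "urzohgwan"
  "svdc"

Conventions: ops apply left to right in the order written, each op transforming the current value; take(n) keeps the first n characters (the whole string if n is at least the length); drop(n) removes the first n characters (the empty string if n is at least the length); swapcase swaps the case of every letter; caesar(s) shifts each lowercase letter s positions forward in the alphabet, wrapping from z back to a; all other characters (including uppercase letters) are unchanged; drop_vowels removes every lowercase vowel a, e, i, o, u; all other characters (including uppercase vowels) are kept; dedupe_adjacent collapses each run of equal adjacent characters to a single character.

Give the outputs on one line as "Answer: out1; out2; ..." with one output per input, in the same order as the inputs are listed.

"RVWFDHSO"; "BRRWZU"; "JWSCDKV"; "YZ"

Execution, op by op:
  "rjswlhjazv" -> "nfoshdfwvr" -> "oshdfwvr" -> "rvwfdhso" -> "RVWFDHSO"
  "soydavvf" -> "okuzwrrb" -> "uzwrrb" -> "brrwzu" -> "BRRWZU"
  "urzohgwan" -> "qnvkdcswj" -> "vkdcswj" -> "jwscdkv" -> "JWSCDKV"
  "svdc" -> "orzy" -> "zy" -> "yz" -> "YZ"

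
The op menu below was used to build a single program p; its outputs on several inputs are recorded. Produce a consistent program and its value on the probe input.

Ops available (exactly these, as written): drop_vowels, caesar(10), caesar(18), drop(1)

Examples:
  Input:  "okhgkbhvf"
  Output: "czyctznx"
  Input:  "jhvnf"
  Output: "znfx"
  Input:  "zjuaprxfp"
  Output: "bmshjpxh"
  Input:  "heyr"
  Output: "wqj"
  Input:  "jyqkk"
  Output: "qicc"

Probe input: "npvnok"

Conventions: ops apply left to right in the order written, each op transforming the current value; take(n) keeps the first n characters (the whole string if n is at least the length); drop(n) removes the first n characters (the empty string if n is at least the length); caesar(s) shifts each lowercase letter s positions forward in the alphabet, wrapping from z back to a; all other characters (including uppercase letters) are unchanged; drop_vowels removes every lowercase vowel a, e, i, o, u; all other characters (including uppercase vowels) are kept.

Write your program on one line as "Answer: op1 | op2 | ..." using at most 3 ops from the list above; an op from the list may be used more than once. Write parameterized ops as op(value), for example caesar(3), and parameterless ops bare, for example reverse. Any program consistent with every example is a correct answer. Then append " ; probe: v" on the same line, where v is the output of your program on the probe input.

caesar(18) | drop(1) ; probe: "hnfgc"

Check, running the answer program on each example:
  "okhgkbhvf" -> "gczyctznx" -> "czyctznx"
  "jhvnf" -> "bznfx" -> "znfx"
  "zjuaprxfp" -> "rbmshjpxh" -> "bmshjpxh"
  "heyr" -> "zwqj" -> "wqj"
  "jyqkk" -> "bqicc" -> "qicc"
  probe: "npvnok" -> "fhnfgc" -> "hnfgc"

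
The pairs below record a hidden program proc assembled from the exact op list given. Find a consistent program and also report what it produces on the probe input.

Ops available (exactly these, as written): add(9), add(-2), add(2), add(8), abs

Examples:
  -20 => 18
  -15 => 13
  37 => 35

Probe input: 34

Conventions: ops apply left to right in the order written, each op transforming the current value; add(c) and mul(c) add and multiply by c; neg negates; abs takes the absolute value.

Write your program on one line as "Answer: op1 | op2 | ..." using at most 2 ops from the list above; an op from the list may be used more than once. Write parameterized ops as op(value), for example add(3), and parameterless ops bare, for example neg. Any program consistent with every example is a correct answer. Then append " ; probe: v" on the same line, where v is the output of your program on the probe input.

abs | add(-2) ; probe: 32

Check, running the answer program on each example:
  -20 -> 20 -> 18
  -15 -> 15 -> 13
  37 -> 37 -> 35
  probe: 34 -> 34 -> 32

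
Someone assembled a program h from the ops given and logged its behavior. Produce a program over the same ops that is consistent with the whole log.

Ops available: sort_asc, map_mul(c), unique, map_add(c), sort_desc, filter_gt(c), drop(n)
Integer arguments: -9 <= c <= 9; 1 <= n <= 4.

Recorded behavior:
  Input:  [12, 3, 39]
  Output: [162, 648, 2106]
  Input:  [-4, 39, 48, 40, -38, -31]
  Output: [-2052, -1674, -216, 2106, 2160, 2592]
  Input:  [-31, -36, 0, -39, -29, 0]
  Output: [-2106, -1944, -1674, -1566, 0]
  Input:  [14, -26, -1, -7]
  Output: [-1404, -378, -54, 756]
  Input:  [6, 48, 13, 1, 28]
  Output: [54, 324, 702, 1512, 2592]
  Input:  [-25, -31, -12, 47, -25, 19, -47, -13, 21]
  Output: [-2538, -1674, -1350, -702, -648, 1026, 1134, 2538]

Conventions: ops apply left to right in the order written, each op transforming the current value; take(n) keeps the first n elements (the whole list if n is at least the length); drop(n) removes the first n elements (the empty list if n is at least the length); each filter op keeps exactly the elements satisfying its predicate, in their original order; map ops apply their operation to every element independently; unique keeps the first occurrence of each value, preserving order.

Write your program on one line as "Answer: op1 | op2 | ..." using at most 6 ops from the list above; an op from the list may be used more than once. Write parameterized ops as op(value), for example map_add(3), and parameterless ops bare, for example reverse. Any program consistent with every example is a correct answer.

map_mul(9) | unique | sort_asc | map_mul(-1) | map_mul(-6)

Check, running the answer program on each example:
  [12, 3, 39] -> [108, 27, 351] -> [108, 27, 351] -> [27, 108, 351] -> [-27, -108, -351] -> [162, 648, 2106]
  [-4, 39, 48, 40, -38, -31] -> [-36, 351, 432, 360, -342, -279] -> [-36, 351, 432, 360, -342, -279] -> [-342, -279, -36, 351, 360, 432] -> [342, 279, 36, -351, -360, -432] -> [-2052, -1674, -216, 2106, 2160, 2592]
  [-31, -36, 0, -39, -29, 0] -> [-279, -324, 0, -351, -261, 0] -> [-279, -324, 0, -351, -261] -> [-351, -324, -279, -261, 0] -> [351, 324, 279, 261, 0] -> [-2106, -1944, -1674, -1566, 0]
  [14, -26, -1, -7] -> [126, -234, -9, -63] -> [126, -234, -9, -63] -> [-234, -63, -9, 126] -> [234, 63, 9, -126] -> [-1404, -378, -54, 756]
  [6, 48, 13, 1, 28] -> [54, 432, 117, 9, 252] -> [54, 432, 117, 9, 252] -> [9, 54, 117, 252, 432] -> [-9, -54, -117, -252, -432] -> [54, 324, 702, 1512, 2592]
  [-25, -31, -12, 47, -25, 19, -47, -13, 21] -> [-225, -279, -108, 423, -225, 171, -423, -117, 189] -> [-225, -279, -108, 423, 171, -423, -117, 189] -> [-423, -279, -225, -117, -108, 171, 189, 423] -> [423, 279, 225, 117, 108, -171, -189, -423] -> [-2538, -1674, -1350, -702, -648, 1026, 1134, 2538]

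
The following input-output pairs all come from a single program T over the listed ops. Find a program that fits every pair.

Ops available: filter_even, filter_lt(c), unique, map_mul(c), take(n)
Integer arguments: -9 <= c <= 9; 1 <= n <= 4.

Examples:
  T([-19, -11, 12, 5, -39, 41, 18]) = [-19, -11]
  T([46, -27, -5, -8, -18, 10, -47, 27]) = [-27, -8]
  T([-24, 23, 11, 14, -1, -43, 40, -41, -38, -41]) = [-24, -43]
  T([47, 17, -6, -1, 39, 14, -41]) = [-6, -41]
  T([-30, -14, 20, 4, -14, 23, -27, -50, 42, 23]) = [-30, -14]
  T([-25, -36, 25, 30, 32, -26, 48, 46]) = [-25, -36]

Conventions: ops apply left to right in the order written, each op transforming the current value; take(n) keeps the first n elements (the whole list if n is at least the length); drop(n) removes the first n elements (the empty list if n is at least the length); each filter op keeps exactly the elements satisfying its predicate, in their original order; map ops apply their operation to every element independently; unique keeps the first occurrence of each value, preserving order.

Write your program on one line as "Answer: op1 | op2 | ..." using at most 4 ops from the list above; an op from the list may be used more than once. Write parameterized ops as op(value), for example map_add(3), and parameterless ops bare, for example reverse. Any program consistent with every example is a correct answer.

filter_lt(-5) | unique | take(3) | take(2)

Check, running the answer program on each example:
  [-19, -11, 12, 5, -39, 41, 18] -> [-19, -11, -39] -> [-19, -11, -39] -> [-19, -11, -39] -> [-19, -11]
  [46, -27, -5, -8, -18, 10, -47, 27] -> [-27, -8, -18, -47] -> [-27, -8, -18, -47] -> [-27, -8, -18] -> [-27, -8]
  [-24, 23, 11, 14, -1, -43, 40, -41, -38, -41] -> [-24, -43, -41, -38, -41] -> [-24, -43, -41, -38] -> [-24, -43, -41] -> [-24, -43]
  [47, 17, -6, -1, 39, 14, -41] -> [-6, -41] -> [-6, -41] -> [-6, -41] -> [-6, -41]
  [-30, -14, 20, 4, -14, 23, -27, -50, 42, 23] -> [-30, -14, -14, -27, -50] -> [-30, -14, -27, -50] -> [-30, -14, -27] -> [-30, -14]
  [-25, -36, 25, 30, 32, -26, 48, 46] -> [-25, -36, -26] -> [-25, -36, -26] -> [-25, -36, -26] -> [-25, -36]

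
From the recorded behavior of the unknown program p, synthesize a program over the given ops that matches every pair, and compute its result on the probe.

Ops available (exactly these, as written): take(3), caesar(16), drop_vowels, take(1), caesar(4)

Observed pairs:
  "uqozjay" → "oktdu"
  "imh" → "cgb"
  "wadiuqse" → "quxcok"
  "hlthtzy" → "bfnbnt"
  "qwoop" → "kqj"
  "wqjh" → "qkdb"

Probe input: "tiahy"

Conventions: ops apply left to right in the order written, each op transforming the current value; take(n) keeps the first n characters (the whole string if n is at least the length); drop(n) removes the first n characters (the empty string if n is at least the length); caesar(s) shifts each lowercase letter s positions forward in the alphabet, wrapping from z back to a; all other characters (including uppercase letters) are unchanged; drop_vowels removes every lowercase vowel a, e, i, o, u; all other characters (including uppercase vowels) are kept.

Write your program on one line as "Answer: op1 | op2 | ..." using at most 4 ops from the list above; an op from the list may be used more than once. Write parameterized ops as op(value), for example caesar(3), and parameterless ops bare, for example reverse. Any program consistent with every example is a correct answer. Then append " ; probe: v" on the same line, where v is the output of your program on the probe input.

caesar(16) | drop_vowels | caesar(4) ; probe: "ncub"

Check, running the answer program on each example:
  "uqozjay" -> "kgepzqo" -> "kgpzq" -> "oktdu"
  "imh" -> "ycx" -> "ycx" -> "cgb"
  "wadiuqse" -> "mqtykgiu" -> "mqtykg" -> "quxcok"
  "hlthtzy" -> "xbjxjpo" -> "xbjxjp" -> "bfnbnt"
  "qwoop" -> "gmeef" -> "gmf" -> "kqj"
  "wqjh" -> "mgzx" -> "mgzx" -> "qkdb"
  probe: "tiahy" -> "jyqxo" -> "jyqx" -> "ncub"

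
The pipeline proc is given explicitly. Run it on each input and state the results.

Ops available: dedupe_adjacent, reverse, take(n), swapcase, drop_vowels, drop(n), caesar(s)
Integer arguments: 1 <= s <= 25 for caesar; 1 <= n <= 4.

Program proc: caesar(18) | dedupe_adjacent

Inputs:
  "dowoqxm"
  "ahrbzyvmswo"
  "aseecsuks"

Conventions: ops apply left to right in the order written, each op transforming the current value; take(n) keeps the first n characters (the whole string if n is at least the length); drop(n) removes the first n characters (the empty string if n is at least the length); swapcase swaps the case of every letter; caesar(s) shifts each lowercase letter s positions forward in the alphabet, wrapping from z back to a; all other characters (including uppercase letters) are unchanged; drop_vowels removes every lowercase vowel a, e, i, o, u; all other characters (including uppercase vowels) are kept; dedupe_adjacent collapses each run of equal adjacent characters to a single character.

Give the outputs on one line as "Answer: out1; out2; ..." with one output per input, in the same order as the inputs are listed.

Execution, op by op:
  "dowoqxm" -> "vgogipe" -> "vgogipe"
  "ahrbzyvmswo" -> "szjtrqnekog" -> "szjtrqnekog"
  "aseecsuks" -> "skwwukmck" -> "skwukmck"

"vgogipe"; "szjtrqnekog"; "skwukmck"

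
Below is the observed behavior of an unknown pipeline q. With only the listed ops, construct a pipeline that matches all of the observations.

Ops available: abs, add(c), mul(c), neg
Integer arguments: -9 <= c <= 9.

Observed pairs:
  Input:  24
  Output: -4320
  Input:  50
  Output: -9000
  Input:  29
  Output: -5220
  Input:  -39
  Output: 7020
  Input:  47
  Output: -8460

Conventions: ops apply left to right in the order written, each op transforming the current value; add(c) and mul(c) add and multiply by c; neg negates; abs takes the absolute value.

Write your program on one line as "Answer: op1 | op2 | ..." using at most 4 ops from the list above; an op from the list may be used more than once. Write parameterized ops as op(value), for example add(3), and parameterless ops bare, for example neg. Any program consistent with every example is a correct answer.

mul(-6) | neg | mul(6) | mul(-5)

Check, running the answer program on each example:
  24 -> -144 -> 144 -> 864 -> -4320
  50 -> -300 -> 300 -> 1800 -> -9000
  29 -> -174 -> 174 -> 1044 -> -5220
  -39 -> 234 -> -234 -> -1404 -> 7020
  47 -> -282 -> 282 -> 1692 -> -8460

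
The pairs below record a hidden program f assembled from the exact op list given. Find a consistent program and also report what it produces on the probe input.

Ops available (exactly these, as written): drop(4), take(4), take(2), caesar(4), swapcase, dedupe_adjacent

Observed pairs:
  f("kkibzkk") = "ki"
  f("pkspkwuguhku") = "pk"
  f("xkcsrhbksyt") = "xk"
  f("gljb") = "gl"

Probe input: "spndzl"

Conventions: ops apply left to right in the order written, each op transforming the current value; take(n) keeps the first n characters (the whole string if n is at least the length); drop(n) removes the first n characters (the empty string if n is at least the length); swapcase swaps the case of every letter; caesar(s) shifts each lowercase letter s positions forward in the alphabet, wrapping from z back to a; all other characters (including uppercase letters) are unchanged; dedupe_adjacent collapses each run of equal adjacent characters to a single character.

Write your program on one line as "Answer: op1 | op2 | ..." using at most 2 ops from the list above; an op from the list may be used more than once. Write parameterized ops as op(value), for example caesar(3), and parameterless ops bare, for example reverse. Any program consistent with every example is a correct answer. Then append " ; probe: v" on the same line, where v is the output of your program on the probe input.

dedupe_adjacent | take(2) ; probe: "sp"

Check, running the answer program on each example:
  "kkibzkk" -> "kibzk" -> "ki"
  "pkspkwuguhku" -> "pkspkwuguhku" -> "pk"
  "xkcsrhbksyt" -> "xkcsrhbksyt" -> "xk"
  "gljb" -> "gljb" -> "gl"
  probe: "spndzl" -> "spndzl" -> "sp"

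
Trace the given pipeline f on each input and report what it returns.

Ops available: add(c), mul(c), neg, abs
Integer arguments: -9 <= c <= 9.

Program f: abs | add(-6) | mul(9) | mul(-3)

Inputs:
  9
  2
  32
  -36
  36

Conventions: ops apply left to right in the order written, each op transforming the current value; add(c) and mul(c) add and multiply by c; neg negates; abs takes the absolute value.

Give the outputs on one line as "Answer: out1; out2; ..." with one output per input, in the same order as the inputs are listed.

Execution, op by op:
  9 -> 9 -> 3 -> 27 -> -81
  2 -> 2 -> -4 -> -36 -> 108
  32 -> 32 -> 26 -> 234 -> -702
  -36 -> 36 -> 30 -> 270 -> -810
  36 -> 36 -> 30 -> 270 -> -810

-81; 108; -702; -810; -810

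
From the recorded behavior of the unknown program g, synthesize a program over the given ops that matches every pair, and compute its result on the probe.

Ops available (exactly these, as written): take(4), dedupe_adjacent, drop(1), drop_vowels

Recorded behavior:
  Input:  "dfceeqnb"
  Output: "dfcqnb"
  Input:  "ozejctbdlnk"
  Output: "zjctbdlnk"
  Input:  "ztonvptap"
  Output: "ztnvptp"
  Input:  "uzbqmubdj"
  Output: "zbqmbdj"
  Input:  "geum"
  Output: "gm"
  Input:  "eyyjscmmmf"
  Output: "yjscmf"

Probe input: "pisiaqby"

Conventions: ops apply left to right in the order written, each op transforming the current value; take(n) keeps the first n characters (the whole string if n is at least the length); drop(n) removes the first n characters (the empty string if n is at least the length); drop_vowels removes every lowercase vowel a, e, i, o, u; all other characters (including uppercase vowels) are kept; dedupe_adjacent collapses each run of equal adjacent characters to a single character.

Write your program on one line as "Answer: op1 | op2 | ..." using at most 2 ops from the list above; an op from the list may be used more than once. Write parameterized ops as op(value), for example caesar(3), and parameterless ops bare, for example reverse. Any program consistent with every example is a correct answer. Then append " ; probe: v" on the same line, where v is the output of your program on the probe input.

dedupe_adjacent | drop_vowels ; probe: "psqby"

Check, running the answer program on each example:
  "dfceeqnb" -> "dfceqnb" -> "dfcqnb"
  "ozejctbdlnk" -> "ozejctbdlnk" -> "zjctbdlnk"
  "ztonvptap" -> "ztonvptap" -> "ztnvptp"
  "uzbqmubdj" -> "uzbqmubdj" -> "zbqmbdj"
  "geum" -> "geum" -> "gm"
  "eyyjscmmmf" -> "eyjscmf" -> "yjscmf"
  probe: "pisiaqby" -> "pisiaqby" -> "psqby"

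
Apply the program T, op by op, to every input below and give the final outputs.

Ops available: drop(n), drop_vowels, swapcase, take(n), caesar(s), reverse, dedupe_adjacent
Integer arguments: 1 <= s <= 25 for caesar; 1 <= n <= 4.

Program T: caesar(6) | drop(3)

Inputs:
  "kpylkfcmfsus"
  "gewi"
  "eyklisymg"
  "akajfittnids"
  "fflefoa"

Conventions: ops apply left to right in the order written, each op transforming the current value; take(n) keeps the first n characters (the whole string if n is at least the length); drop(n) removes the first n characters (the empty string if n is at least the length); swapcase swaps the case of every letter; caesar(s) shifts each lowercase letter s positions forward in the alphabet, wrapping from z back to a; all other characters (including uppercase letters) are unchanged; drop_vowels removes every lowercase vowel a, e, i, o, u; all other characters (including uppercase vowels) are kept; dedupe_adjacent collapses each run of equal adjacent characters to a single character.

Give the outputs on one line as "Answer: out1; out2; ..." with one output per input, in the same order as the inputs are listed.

Execution, op by op:
  "kpylkfcmfsus" -> "qverqlislyay" -> "rqlislyay"
  "gewi" -> "mkco" -> "o"
  "eyklisymg" -> "keqroyesm" -> "royesm"
  "akajfittnids" -> "gqgplozztojy" -> "plozztojy"
  "fflefoa" -> "llrklug" -> "klug"

"rqlislyay"; "o"; "royesm"; "plozztojy"; "klug"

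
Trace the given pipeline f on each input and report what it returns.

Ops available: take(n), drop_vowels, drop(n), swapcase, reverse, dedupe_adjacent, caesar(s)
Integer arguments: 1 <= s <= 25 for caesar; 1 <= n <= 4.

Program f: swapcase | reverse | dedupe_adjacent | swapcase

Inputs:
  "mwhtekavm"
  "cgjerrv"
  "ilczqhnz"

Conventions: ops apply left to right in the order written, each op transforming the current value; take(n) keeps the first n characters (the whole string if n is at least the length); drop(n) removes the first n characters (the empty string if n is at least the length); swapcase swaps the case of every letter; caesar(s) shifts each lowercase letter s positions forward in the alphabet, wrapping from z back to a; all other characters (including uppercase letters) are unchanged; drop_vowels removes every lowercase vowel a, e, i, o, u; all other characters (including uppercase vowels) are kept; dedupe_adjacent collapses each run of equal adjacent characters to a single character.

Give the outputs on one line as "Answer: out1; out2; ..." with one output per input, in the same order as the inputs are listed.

"mvakethwm"; "vrejgc"; "znhqzcli"

Execution, op by op:
  "mwhtekavm" -> "MWHTEKAVM" -> "MVAKETHWM" -> "MVAKETHWM" -> "mvakethwm"
  "cgjerrv" -> "CGJERRV" -> "VRREJGC" -> "VREJGC" -> "vrejgc"
  "ilczqhnz" -> "ILCZQHNZ" -> "ZNHQZCLI" -> "ZNHQZCLI" -> "znhqzcli"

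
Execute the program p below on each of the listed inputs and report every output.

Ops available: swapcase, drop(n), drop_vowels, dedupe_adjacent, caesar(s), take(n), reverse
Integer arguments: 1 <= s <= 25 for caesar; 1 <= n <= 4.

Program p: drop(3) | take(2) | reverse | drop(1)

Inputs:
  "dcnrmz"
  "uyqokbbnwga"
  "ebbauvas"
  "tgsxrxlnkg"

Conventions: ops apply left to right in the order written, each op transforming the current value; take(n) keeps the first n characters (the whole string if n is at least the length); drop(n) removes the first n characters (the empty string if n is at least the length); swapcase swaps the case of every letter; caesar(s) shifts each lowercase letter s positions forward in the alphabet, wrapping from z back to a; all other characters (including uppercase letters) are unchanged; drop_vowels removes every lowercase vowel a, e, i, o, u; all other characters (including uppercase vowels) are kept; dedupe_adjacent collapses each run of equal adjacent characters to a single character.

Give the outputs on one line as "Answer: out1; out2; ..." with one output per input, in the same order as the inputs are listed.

"r"; "o"; "a"; "x"

Execution, op by op:
  "dcnrmz" -> "rmz" -> "rm" -> "mr" -> "r"
  "uyqokbbnwga" -> "okbbnwga" -> "ok" -> "ko" -> "o"
  "ebbauvas" -> "auvas" -> "au" -> "ua" -> "a"
  "tgsxrxlnkg" -> "xrxlnkg" -> "xr" -> "rx" -> "x"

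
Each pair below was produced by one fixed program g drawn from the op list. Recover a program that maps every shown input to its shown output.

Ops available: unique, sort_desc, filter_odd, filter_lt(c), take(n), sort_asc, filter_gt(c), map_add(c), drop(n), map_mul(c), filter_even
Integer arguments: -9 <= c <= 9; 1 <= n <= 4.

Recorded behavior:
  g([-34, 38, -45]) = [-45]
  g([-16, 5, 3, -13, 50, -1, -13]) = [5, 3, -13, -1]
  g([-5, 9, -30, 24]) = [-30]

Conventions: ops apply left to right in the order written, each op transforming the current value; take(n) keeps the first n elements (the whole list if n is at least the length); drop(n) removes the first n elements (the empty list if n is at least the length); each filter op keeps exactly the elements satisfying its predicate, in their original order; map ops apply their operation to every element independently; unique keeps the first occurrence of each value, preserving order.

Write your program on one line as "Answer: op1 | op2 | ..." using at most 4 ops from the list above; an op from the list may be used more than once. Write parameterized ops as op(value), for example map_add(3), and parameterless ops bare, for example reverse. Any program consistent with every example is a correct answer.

drop(1) | unique | filter_lt(7)

Check, running the answer program on each example:
  [-34, 38, -45] -> [38, -45] -> [38, -45] -> [-45]
  [-16, 5, 3, -13, 50, -1, -13] -> [5, 3, -13, 50, -1, -13] -> [5, 3, -13, 50, -1] -> [5, 3, -13, -1]
  [-5, 9, -30, 24] -> [9, -30, 24] -> [9, -30, 24] -> [-30]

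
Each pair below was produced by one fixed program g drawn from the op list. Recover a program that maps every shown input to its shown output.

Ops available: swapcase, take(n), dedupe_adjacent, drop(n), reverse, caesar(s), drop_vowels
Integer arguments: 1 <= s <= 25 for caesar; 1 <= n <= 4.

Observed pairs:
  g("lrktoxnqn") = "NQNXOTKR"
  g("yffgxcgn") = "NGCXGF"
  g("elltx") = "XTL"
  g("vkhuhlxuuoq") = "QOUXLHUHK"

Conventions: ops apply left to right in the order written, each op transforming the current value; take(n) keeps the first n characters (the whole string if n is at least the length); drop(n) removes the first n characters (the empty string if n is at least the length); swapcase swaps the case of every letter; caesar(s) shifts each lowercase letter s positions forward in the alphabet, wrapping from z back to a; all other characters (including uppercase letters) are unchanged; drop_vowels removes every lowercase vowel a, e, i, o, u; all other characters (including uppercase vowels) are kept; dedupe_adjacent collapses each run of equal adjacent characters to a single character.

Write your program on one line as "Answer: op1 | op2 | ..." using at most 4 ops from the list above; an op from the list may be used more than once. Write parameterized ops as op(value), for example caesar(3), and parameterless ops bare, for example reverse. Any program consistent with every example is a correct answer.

drop(1) | swapcase | dedupe_adjacent | reverse

Check, running the answer program on each example:
  "lrktoxnqn" -> "rktoxnqn" -> "RKTOXNQN" -> "RKTOXNQN" -> "NQNXOTKR"
  "yffgxcgn" -> "ffgxcgn" -> "FFGXCGN" -> "FGXCGN" -> "NGCXGF"
  "elltx" -> "lltx" -> "LLTX" -> "LTX" -> "XTL"
  "vkhuhlxuuoq" -> "khuhlxuuoq" -> "KHUHLXUUOQ" -> "KHUHLXUOQ" -> "QOUXLHUHK"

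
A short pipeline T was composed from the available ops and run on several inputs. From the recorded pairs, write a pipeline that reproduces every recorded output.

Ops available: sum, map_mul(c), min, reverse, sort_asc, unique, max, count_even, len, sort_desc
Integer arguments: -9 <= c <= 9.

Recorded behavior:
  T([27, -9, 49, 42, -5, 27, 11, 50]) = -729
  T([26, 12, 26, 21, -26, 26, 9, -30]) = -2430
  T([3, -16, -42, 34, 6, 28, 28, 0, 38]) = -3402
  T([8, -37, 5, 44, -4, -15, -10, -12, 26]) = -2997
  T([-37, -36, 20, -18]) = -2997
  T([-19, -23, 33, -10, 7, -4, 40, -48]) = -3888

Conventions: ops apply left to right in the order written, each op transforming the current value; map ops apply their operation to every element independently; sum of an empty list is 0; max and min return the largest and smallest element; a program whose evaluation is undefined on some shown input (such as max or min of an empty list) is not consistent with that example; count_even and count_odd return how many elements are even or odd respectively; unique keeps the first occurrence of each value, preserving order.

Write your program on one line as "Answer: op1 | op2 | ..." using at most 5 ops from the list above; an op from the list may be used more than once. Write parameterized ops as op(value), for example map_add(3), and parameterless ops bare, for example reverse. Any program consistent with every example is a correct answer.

map_mul(-9) | map_mul(-9) | unique | min

Check, running the answer program on each example:
  [27, -9, 49, 42, -5, 27, 11, 50] -> [-243, 81, -441, -378, 45, -243, -99, -450] -> [2187, -729, 3969, 3402, -405, 2187, 891, 4050] -> [2187, -729, 3969, 3402, -405, 891, 4050] -> -729
  [26, 12, 26, 21, -26, 26, 9, -30] -> [-234, -108, -234, -189, 234, -234, -81, 270] -> [2106, 972, 2106, 1701, -2106, 2106, 729, -2430] -> [2106, 972, 1701, -2106, 729, -2430] -> -2430
  [3, -16, -42, 34, 6, 28, 28, 0, 38] -> [-27, 144, 378, -306, -54, -252, -252, 0, -342] -> [243, -1296, -3402, 2754, 486, 2268, 2268, 0, 3078] -> [243, -1296, -3402, 2754, 486, 2268, 0, 3078] -> -3402
  [8, -37, 5, 44, -4, -15, -10, -12, 26] -> [-72, 333, -45, -396, 36, 135, 90, 108, -234] -> [648, -2997, 405, 3564, -324, -1215, -810, -972, 2106] -> [648, -2997, 405, 3564, -324, -1215, -810, -972, 2106] -> -2997
  [-37, -36, 20, -18] -> [333, 324, -180, 162] -> [-2997, -2916, 1620, -1458] -> [-2997, -2916, 1620, -1458] -> -2997
  [-19, -23, 33, -10, 7, -4, 40, -48] -> [171, 207, -297, 90, -63, 36, -360, 432] -> [-1539, -1863, 2673, -810, 567, -324, 3240, -3888] -> [-1539, -1863, 2673, -810, 567, -324, 3240, -3888] -> -3888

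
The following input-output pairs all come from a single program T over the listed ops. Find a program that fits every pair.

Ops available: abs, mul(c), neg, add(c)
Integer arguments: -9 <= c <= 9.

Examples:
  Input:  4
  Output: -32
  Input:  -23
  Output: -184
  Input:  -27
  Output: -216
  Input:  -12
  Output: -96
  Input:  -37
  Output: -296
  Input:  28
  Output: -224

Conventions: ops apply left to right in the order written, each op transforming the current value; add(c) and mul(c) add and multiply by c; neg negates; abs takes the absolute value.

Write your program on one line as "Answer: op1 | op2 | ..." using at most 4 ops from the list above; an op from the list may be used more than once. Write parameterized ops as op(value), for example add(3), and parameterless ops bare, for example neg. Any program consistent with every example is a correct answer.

mul(-8) | abs | neg

Check, running the answer program on each example:
  4 -> -32 -> 32 -> -32
  -23 -> 184 -> 184 -> -184
  -27 -> 216 -> 216 -> -216
  -12 -> 96 -> 96 -> -96
  -37 -> 296 -> 296 -> -296
  28 -> -224 -> 224 -> -224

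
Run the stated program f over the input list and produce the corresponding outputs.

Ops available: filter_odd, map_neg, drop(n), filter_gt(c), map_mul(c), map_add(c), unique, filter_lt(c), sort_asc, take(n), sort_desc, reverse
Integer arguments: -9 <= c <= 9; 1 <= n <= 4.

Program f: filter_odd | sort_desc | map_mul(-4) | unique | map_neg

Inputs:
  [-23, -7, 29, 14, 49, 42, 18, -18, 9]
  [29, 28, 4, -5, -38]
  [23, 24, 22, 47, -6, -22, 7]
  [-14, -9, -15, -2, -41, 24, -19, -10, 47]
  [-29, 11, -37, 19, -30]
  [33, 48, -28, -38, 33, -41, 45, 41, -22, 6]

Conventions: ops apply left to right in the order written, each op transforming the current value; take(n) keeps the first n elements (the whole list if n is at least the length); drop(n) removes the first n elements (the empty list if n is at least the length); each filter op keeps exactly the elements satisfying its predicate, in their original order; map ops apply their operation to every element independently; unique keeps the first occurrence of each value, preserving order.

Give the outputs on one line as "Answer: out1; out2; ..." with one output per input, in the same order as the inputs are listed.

[196, 116, 36, -28, -92]; [116, -20]; [188, 92, 28]; [188, -36, -60, -76, -164]; [76, 44, -116, -148]; [180, 164, 132, -164]

Execution, op by op:
  [-23, -7, 29, 14, 49, 42, 18, -18, 9] -> [-23, -7, 29, 49, 9] -> [49, 29, 9, -7, -23] -> [-196, -116, -36, 28, 92] -> [-196, -116, -36, 28, 92] -> [196, 116, 36, -28, -92]
  [29, 28, 4, -5, -38] -> [29, -5] -> [29, -5] -> [-116, 20] -> [-116, 20] -> [116, -20]
  [23, 24, 22, 47, -6, -22, 7] -> [23, 47, 7] -> [47, 23, 7] -> [-188, -92, -28] -> [-188, -92, -28] -> [188, 92, 28]
  [-14, -9, -15, -2, -41, 24, -19, -10, 47] -> [-9, -15, -41, -19, 47] -> [47, -9, -15, -19, -41] -> [-188, 36, 60, 76, 164] -> [-188, 36, 60, 76, 164] -> [188, -36, -60, -76, -164]
  [-29, 11, -37, 19, -30] -> [-29, 11, -37, 19] -> [19, 11, -29, -37] -> [-76, -44, 116, 148] -> [-76, -44, 116, 148] -> [76, 44, -116, -148]
  [33, 48, -28, -38, 33, -41, 45, 41, -22, 6] -> [33, 33, -41, 45, 41] -> [45, 41, 33, 33, -41] -> [-180, -164, -132, -132, 164] -> [-180, -164, -132, 164] -> [180, 164, 132, -164]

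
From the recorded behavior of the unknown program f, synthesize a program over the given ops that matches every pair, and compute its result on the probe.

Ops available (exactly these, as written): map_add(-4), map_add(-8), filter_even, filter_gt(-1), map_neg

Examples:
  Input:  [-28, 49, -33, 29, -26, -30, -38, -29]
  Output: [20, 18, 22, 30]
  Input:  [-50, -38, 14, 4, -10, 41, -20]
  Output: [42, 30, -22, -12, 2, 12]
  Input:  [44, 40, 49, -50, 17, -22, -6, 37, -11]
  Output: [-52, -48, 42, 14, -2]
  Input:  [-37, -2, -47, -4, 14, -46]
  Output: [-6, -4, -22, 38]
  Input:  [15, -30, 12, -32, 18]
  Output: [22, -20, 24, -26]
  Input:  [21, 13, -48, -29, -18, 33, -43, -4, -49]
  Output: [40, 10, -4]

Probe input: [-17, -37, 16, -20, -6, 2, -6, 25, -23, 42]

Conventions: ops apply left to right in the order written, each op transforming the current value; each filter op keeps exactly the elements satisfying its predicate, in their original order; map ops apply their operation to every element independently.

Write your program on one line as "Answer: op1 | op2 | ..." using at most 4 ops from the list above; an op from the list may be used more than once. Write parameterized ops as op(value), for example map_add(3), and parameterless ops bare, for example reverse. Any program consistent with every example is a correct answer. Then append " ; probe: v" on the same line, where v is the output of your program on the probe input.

filter_even | map_neg | map_add(-8) ; probe: [-24, 12, -2, -10, -2, -50]

Check, running the answer program on each example:
  [-28, 49, -33, 29, -26, -30, -38, -29] -> [-28, -26, -30, -38] -> [28, 26, 30, 38] -> [20, 18, 22, 30]
  [-50, -38, 14, 4, -10, 41, -20] -> [-50, -38, 14, 4, -10, -20] -> [50, 38, -14, -4, 10, 20] -> [42, 30, -22, -12, 2, 12]
  [44, 40, 49, -50, 17, -22, -6, 37, -11] -> [44, 40, -50, -22, -6] -> [-44, -40, 50, 22, 6] -> [-52, -48, 42, 14, -2]
  [-37, -2, -47, -4, 14, -46] -> [-2, -4, 14, -46] -> [2, 4, -14, 46] -> [-6, -4, -22, 38]
  [15, -30, 12, -32, 18] -> [-30, 12, -32, 18] -> [30, -12, 32, -18] -> [22, -20, 24, -26]
  [21, 13, -48, -29, -18, 33, -43, -4, -49] -> [-48, -18, -4] -> [48, 18, 4] -> [40, 10, -4]
  probe: [-17, -37, 16, -20, -6, 2, -6, 25, -23, 42] -> [16, -20, -6, 2, -6, 42] -> [-16, 20, 6, -2, 6, -42] -> [-24, 12, -2, -10, -2, -50]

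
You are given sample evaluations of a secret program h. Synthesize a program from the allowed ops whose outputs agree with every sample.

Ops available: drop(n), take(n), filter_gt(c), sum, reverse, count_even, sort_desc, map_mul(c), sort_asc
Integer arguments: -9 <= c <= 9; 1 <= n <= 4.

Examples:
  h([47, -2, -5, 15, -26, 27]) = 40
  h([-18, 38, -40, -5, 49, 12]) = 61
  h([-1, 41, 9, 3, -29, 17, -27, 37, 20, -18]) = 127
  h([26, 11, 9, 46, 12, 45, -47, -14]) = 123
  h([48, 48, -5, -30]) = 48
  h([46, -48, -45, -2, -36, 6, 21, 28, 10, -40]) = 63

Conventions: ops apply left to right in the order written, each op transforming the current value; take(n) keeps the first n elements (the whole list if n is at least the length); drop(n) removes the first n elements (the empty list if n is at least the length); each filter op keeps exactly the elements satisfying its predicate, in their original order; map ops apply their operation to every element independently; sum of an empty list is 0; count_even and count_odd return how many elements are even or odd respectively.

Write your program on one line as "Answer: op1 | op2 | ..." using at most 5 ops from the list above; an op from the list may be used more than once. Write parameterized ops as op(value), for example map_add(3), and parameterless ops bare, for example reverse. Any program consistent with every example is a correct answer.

filter_gt(-6) | drop(1) | filter_gt(-3) | sum

Check, running the answer program on each example:
  [47, -2, -5, 15, -26, 27] -> [47, -2, -5, 15, 27] -> [-2, -5, 15, 27] -> [-2, 15, 27] -> 40
  [-18, 38, -40, -5, 49, 12] -> [38, -5, 49, 12] -> [-5, 49, 12] -> [49, 12] -> 61
  [-1, 41, 9, 3, -29, 17, -27, 37, 20, -18] -> [-1, 41, 9, 3, 17, 37, 20] -> [41, 9, 3, 17, 37, 20] -> [41, 9, 3, 17, 37, 20] -> 127
  [26, 11, 9, 46, 12, 45, -47, -14] -> [26, 11, 9, 46, 12, 45] -> [11, 9, 46, 12, 45] -> [11, 9, 46, 12, 45] -> 123
  [48, 48, -5, -30] -> [48, 48, -5] -> [48, -5] -> [48] -> 48
  [46, -48, -45, -2, -36, 6, 21, 28, 10, -40] -> [46, -2, 6, 21, 28, 10] -> [-2, 6, 21, 28, 10] -> [-2, 6, 21, 28, 10] -> 63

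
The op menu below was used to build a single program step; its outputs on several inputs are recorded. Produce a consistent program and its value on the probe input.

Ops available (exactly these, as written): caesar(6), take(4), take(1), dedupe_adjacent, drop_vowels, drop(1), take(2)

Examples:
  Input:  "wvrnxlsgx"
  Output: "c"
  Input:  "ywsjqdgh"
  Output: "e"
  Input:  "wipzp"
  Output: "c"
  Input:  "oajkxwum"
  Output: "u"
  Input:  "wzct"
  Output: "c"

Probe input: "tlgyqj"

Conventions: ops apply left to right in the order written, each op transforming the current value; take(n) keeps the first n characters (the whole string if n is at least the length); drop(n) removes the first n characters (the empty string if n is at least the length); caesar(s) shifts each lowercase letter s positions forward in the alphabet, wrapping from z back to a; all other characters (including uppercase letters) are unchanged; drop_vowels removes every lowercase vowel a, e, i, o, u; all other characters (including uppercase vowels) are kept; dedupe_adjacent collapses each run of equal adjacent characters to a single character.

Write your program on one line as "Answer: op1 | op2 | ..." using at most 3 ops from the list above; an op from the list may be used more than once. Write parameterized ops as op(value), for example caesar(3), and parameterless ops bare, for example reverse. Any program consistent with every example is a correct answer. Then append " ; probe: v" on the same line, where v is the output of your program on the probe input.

caesar(6) | take(2) | take(1) ; probe: "z"

Check, running the answer program on each example:
  "wvrnxlsgx" -> "cbxtdrymd" -> "cb" -> "c"
  "ywsjqdgh" -> "ecypwjmn" -> "ec" -> "e"
  "wipzp" -> "covfv" -> "co" -> "c"
  "oajkxwum" -> "ugpqdcas" -> "ug" -> "u"
  "wzct" -> "cfiz" -> "cf" -> "c"
  probe: "tlgyqj" -> "zrmewp" -> "zr" -> "z"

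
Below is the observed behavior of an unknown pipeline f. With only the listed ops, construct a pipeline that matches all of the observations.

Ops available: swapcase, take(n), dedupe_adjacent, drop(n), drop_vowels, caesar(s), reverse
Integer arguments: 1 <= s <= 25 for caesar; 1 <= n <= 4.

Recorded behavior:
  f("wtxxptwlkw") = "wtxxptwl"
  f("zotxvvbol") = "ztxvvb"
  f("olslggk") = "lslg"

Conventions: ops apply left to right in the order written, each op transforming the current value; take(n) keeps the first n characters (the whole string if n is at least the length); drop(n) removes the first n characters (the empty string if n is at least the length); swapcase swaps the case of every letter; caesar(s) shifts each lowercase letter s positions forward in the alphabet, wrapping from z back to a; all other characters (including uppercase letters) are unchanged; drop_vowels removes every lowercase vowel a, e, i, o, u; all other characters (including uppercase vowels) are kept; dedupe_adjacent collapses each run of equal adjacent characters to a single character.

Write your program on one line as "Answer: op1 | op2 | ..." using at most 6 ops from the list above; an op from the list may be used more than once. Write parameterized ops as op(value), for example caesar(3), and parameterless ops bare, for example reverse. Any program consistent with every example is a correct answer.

swapcase | reverse | swapcase | drop(2) | reverse | drop_vowels

Check, running the answer program on each example:
  "wtxxptwlkw" -> "WTXXPTWLKW" -> "WKLWTPXXTW" -> "wklwtpxxtw" -> "lwtpxxtw" -> "wtxxptwl" -> "wtxxptwl"
  "zotxvvbol" -> "ZOTXVVBOL" -> "LOBVVXTOZ" -> "lobvvxtoz" -> "bvvxtoz" -> "zotxvvb" -> "ztxvvb"
  "olslggk" -> "OLSLGGK" -> "KGGLSLO" -> "kgglslo" -> "glslo" -> "olslg" -> "lslg"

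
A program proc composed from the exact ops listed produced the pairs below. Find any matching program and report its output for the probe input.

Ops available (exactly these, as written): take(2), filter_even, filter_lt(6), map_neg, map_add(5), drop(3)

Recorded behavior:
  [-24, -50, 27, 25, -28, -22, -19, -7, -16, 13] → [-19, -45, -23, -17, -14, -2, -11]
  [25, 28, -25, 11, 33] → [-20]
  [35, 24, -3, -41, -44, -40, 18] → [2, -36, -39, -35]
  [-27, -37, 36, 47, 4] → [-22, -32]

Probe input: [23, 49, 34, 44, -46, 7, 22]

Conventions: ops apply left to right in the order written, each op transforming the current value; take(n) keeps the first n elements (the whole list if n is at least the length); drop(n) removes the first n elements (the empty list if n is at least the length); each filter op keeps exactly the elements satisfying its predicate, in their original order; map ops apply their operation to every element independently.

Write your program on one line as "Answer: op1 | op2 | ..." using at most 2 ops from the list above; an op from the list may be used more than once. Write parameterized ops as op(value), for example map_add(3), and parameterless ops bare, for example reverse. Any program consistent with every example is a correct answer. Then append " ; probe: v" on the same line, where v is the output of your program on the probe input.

map_add(5) | filter_lt(6) ; probe: [-41]

Check, running the answer program on each example:
  [-24, -50, 27, 25, -28, -22, -19, -7, -16, 13] -> [-19, -45, 32, 30, -23, -17, -14, -2, -11, 18] -> [-19, -45, -23, -17, -14, -2, -11]
  [25, 28, -25, 11, 33] -> [30, 33, -20, 16, 38] -> [-20]
  [35, 24, -3, -41, -44, -40, 18] -> [40, 29, 2, -36, -39, -35, 23] -> [2, -36, -39, -35]
  [-27, -37, 36, 47, 4] -> [-22, -32, 41, 52, 9] -> [-22, -32]
  probe: [23, 49, 34, 44, -46, 7, 22] -> [28, 54, 39, 49, -41, 12, 27] -> [-41]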